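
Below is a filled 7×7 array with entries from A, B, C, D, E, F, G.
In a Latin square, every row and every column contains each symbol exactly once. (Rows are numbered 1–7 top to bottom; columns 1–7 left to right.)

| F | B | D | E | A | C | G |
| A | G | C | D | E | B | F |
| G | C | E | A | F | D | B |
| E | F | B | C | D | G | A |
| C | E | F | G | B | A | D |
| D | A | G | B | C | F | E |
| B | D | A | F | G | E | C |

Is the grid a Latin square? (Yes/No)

Each row is a permutation of the 7 symbols, and so is each column.

Yes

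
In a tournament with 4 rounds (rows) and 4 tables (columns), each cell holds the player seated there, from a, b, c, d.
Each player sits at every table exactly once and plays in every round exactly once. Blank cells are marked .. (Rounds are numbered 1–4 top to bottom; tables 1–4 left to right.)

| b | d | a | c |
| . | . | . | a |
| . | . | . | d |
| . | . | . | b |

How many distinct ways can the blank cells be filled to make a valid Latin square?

Round 2, table 1: eliminating its round and table leaves {c, d}.
Round 2, table 2: eliminating its round and table leaves {b, c}.
Round 2, table 3: eliminating its round and table leaves {b, c, d}.
Round 3, table 1: eliminating its round and table leaves {a, c}.
Round 3, table 2: eliminating its round and table leaves {a, b, c}.
Round 3, table 3: eliminating its round and table leaves {b, c}.
Round 4, table 1: eliminating its round and table leaves {a, c, d}.
Round 4, table 2: eliminating its round and table leaves {a, c}.
Round 4, table 3: eliminating its round and table leaves {c, d}.
Enumerating the assignments across these blanks that avoid any round or table repeat gives 4 completions.

4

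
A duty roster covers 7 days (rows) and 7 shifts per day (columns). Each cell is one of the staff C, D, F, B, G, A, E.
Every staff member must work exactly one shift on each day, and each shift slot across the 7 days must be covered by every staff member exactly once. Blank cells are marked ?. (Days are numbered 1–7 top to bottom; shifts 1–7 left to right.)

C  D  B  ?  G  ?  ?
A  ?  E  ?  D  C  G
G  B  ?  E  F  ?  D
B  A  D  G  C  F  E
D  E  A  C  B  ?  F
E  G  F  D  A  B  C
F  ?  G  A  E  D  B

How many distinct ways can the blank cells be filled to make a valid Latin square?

1

Day 1, shift 4: eliminating its day and shift leaves {F}.
Day 1, shift 6: eliminating its day and shift leaves {A, E}.
Day 1, shift 7: eliminating its day and shift leaves {A}.
Day 2, shift 2: eliminating its day and shift leaves {F}.
Day 2, shift 4: eliminating its day and shift leaves {F, B}.
Day 3, shift 3: eliminating its day and shift leaves {C}.
Day 3, shift 6: eliminating its day and shift leaves {A}.
Day 5, shift 6: eliminating its day and shift leaves {G}.
Day 7, shift 2: eliminating its day and shift leaves {C}.
Only one assignment across all blanks avoids any day or shift repeat, giving 1 completion.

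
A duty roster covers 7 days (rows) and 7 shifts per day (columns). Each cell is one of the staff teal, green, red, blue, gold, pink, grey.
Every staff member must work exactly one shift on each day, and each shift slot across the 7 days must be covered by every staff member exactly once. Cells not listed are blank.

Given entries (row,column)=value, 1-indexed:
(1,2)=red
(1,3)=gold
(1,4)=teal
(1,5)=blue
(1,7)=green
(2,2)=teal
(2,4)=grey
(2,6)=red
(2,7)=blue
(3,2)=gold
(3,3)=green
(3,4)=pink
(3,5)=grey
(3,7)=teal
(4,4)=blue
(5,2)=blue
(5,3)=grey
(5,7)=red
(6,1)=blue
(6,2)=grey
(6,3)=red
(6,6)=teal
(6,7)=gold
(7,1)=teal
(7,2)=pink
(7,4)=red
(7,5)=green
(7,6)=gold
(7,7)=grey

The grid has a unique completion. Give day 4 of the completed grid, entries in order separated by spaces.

gold green teal blue red grey pink

Day 4, shift 2: day 4 has {blue} and shift 2 has {teal, red, blue, gold, pink, grey}, leaving only green.
Day 4, shift 7: day 4 has {green, blue} and shift 7 has {teal, green, red, blue, gold, grey}, leaving only pink.
Day 4, shift 3: day 4 has {green, blue, pink} and shift 3 has {green, red, gold, grey}, leaving only teal.
Day 4, shift 6: day 4 has {teal, green, blue, pink} and shift 6 has {teal, red, gold}, leaving only grey.
Day 1, shift 6: day 1 has {teal, green, red, blue, gold} and shift 6 has {teal, red, gold, grey}, leaving only pink.
Day 1, shift 1: day 1 has {teal, green, red, blue, gold, pink} and shift 1 has {teal, blue}, leaving only grey.
Day 2, shift 3: day 2 has {teal, red, blue, grey} and shift 3 has {teal, green, red, gold, grey}, leaving only pink.
Day 2, shift 5: day 2 has {teal, red, blue, pink, grey} and shift 5 has {green, blue, grey}, leaving only gold.
Day 4, shift 5: day 4 has {teal, green, blue, pink, grey} and shift 5 has {green, blue, gold, grey}, leaving only red.
Day 4, shift 1: day 4 has {teal, green, red, blue, pink, grey} and shift 1 has {teal, blue, grey}, leaving only gold.
So day 4 reads: gold green teal blue red grey pink.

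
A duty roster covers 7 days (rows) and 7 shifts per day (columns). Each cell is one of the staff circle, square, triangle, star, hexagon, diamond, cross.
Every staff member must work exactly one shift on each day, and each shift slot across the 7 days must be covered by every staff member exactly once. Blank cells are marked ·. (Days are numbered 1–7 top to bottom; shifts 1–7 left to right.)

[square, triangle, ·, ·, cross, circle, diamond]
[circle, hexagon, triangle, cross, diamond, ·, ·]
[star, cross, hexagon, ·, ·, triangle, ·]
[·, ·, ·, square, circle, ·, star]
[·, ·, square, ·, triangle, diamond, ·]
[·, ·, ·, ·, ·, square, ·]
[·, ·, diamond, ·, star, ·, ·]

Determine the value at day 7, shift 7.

Day 1, shift 3: day 1 has {circle, square, triangle, diamond, cross} and shift 3 has {square, triangle, hexagon, diamond}, leaving only star.
Day 1, shift 4: day 1 has {circle, square, triangle, star, diamond, cross} and shift 4 has {square, cross}, leaving only hexagon.
Day 2, shift 6: day 2 has {circle, triangle, hexagon, diamond, cross} and shift 6 has {circle, square, triangle, diamond}, leaving only star.
Day 2, shift 7: day 2 has {circle, triangle, star, hexagon, diamond, cross} and shift 7 has {star, diamond}, leaving only square.
Day 3, shift 5: day 3 has {triangle, star, hexagon, cross} and shift 5 has {circle, triangle, star, diamond, cross}, leaving only square.
Day 3, shift 7: day 3 has {square, triangle, star, hexagon, cross} and shift 7 has {square, star, diamond}, leaving only circle.
Day 3, shift 4: day 3 has {circle, square, triangle, star, hexagon, cross} and shift 4 has {square, hexagon, cross}, leaving only diamond.
Day 4, shift 2: day 4 has {circle, square, star} and shift 2 has {triangle, hexagon, cross}, leaving only diamond.
Day 4, shift 3: day 4 has {circle, square, star, diamond} and shift 3 has {square, triangle, star, hexagon, diamond}, leaving only cross.
Day 4, shift 6: day 4 has {circle, square, star, diamond, cross} and shift 6 has {circle, square, triangle, star, diamond}, leaving only hexagon.
Day 4, shift 1: day 4 has {circle, square, star, hexagon, diamond, cross} and shift 1 has {circle, square, star}, leaving only triangle.
Day 6, shift 3: day 6 has {square} and shift 3 has {square, triangle, star, hexagon, diamond, cross}, leaving only circle.
Day 6, shift 2: day 6 has {circle, square} and shift 2 has {triangle, hexagon, diamond, cross}, leaving only star.
Day 5, shift 2: day 5 has {square, triangle, diamond} and shift 2 has {triangle, star, hexagon, diamond, cross}, leaving only circle.
Day 5, shift 4: day 5 has {circle, square, triangle, diamond} and shift 4 has {square, hexagon, diamond, cross}, leaving only star.
Day 6, shift 4: day 6 has {circle, square, star} and shift 4 has {square, star, hexagon, diamond, cross}, leaving only triangle.
Day 6, shift 5: day 6 has {circle, square, triangle, star} and shift 5 has {circle, square, triangle, star, diamond, cross}, leaving only hexagon.
Day 6, shift 7: day 6 has {circle, square, triangle, star, hexagon} and shift 7 has {circle, square, star, diamond}, leaving only cross.
Day 5, shift 7: day 5 has {circle, square, triangle, star, diamond} and shift 7 has {circle, square, star, diamond, cross}, leaving only hexagon.
Day 7 already has {star, diamond} and shift 7 already has {circle, square, star, hexagon, diamond, cross}, so day 7, shift 7 must be triangle.

triangle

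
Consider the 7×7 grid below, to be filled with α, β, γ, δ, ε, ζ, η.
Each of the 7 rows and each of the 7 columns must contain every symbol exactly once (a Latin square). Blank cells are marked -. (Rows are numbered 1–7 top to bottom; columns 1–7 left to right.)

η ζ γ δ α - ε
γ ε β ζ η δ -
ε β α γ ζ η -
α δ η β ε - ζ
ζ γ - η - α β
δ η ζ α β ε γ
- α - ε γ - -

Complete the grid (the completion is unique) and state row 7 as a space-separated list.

Row 7, column 1: row 7 has {α, γ, ε} and column 1 has {α, γ, δ, ε, ζ, η}, leaving only β.
Row 7, column 3: row 7 has {α, β, γ, ε} and column 3 has {α, β, γ, ζ, η}, leaving only δ.
Row 7, column 6: row 7 has {α, β, γ, δ, ε} and column 6 has {α, δ, ε, η}, leaving only ζ.
Row 7, column 7: row 7 has {α, β, γ, δ, ε, ζ} and column 7 has {β, γ, ε, ζ}, leaving only η.
So row 7 reads: β α δ ε γ ζ η.

β α δ ε γ ζ η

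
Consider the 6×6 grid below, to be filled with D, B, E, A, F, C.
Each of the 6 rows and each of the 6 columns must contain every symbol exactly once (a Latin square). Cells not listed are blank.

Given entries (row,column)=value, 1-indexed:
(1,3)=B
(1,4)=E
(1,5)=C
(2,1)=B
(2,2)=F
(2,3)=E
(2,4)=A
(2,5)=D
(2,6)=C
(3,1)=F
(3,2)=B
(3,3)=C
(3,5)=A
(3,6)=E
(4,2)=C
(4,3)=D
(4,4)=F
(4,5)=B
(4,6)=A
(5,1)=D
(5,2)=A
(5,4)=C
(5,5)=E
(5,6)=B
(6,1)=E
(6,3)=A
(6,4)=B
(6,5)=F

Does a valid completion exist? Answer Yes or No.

Row 4, column 1: row 4 together with column 1 already contain {D, B, E, A, F, C} — every symbol — so nothing can go there. The grid has no valid completion.

No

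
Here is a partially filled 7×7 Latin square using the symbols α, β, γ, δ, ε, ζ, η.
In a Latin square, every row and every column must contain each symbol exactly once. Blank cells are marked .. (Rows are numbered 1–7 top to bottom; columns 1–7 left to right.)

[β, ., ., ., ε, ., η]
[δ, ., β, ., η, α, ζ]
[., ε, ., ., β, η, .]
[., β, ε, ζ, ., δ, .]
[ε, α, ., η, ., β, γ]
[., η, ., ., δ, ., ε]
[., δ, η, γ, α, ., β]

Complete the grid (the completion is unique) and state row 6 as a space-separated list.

Row 2, column 2: row 2 has {α, β, δ, ζ, η} and column 2 has {α, β, δ, ε, η}, leaving only γ.
Row 1, column 2: row 1 has {β, ε, η} and column 2 has {α, β, γ, δ, ε, η}, leaving only ζ.
Row 1, column 6: row 1 has {β, ε, ζ, η} and column 6 has {α, β, δ, η}, leaving only γ.
Row 6, column 6: row 6 has {δ, ε, η} and column 6 has {α, β, γ, δ, η}, leaving only ζ.
Row 2, column 4: row 2 has {α, β, γ, δ, ζ, η} and column 4 has {γ, ζ, η}, leaving only ε.
Row 4, column 5: row 4 has {β, δ, ε, ζ} and column 5 has {α, β, δ, ε, η}, leaving only γ.
Row 4, column 7: row 4 has {β, γ, δ, ε, ζ} and column 7 has {β, γ, ε, ζ, η}, leaving only α.
Row 3, column 7: row 3 has {β, ε, η} and column 7 has {α, β, γ, ε, ζ, η}, leaving only δ.
Row 3, column 4: row 3 has {β, δ, ε, η} and column 4 has {γ, ε, ζ, η}, leaving only α.
Row 6, column 4: row 6 has {δ, ε, ζ, η} and column 4 has {α, γ, ε, ζ, η}, leaving only β.
Row 1, column 4: row 1 has {β, γ, ε, ζ, η} and column 4 has {α, β, γ, ε, ζ, η}, leaving only δ.
Row 1, column 3: row 1 has {β, γ, δ, ε, ζ, η} and column 3 has {β, ε, η}, leaving only α.
Row 6, column 3: row 6 has {β, δ, ε, ζ, η} and column 3 has {α, β, ε, η}, leaving only γ.
Row 6, column 1: row 6 has {β, γ, δ, ε, ζ, η} and column 1 has {β, δ, ε}, leaving only α.
So row 6 reads: α η γ β δ ζ ε.

α η γ β δ ζ ε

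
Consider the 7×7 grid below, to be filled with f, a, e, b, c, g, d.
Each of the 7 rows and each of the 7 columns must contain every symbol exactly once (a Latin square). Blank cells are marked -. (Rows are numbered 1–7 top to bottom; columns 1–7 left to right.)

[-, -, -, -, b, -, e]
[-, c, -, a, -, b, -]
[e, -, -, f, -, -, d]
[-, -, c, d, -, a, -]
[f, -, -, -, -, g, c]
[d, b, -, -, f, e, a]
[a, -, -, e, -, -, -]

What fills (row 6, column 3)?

g

Row 6 already has {f, a, e, b, d} and column 3 already has {c}, so row 6, column 3 must be g.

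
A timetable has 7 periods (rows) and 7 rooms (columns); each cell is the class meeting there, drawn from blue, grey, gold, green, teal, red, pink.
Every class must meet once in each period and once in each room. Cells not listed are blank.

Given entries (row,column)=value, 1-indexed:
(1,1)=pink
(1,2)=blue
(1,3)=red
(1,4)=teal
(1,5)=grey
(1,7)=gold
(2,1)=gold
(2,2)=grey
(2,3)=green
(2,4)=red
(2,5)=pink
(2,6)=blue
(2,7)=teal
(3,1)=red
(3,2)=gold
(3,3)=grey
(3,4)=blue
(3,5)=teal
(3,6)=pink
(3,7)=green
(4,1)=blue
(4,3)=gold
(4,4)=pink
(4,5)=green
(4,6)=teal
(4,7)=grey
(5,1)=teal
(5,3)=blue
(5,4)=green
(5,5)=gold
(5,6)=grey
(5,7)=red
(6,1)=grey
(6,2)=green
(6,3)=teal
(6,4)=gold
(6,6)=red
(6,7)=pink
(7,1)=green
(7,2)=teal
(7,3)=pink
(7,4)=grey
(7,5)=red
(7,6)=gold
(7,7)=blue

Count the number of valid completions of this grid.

Period 1, room 6: eliminating its period and room leaves {green}.
Period 4, room 2: eliminating its period and room leaves {red}.
Period 5, room 2: eliminating its period and room leaves {pink}.
Period 6, room 5: eliminating its period and room leaves {blue}.
Only one assignment across all blanks avoids any period or room repeat, giving 1 completion.

1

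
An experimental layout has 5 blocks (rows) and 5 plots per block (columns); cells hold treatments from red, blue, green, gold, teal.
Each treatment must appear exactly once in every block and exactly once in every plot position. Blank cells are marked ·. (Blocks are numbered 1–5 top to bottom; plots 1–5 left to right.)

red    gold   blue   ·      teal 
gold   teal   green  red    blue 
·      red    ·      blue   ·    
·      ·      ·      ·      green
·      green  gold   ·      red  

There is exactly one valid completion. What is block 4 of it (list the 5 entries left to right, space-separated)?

teal blue red gold green

Block 4, plot 2: block 4 has {green} and plot 2 has {red, green, gold, teal}, leaving only blue.
Block 4, plot 1: block 4 has {blue, green} and plot 1 has {red, gold}, leaving only teal.
Block 4, plot 3: block 4 has {blue, green, teal} and plot 3 has {blue, green, gold}, leaving only red.
Block 4, plot 4: block 4 has {red, blue, green, teal} and plot 4 has {red, blue}, leaving only gold.
So block 4 reads: teal blue red gold green.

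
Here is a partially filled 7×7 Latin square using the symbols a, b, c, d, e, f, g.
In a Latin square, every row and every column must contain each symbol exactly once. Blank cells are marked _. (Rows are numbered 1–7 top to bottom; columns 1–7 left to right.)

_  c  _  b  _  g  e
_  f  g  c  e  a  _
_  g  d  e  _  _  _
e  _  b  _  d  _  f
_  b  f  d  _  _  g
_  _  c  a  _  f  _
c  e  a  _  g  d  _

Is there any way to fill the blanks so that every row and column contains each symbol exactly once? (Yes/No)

Row 1, column 3: row 1 together with column 3 already contain {a, b, c, d, e, f, g} — every symbol — so nothing can go there. The grid has no valid completion.

No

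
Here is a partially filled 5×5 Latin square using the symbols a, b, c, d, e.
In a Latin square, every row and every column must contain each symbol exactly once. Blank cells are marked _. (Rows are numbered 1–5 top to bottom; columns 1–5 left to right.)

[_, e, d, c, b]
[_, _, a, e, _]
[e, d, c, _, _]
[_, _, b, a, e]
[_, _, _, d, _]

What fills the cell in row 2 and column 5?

Row 1, column 1: row 1 has {b, c, d, e} and column 1 has {e}, leaving only a.
Row 3, column 4: row 3 has {c, d, e} and column 4 has {a, c, d, e}, leaving only b.
Row 3, column 5: row 3 has {b, c, d, e} and column 5 has {b, e}, leaving only a.
Row 4, column 2: row 4 has {a, b, e} and column 2 has {d, e}, leaving only c.
Row 2, column 2: row 2 has {a, e} and column 2 has {c, d, e}, leaving only b.
Row 4, column 1: row 4 has {a, b, c, e} and column 1 has {a, e}, leaving only d.
Row 2, column 1: row 2 has {a, b, e} and column 1 has {a, d, e}, leaving only c.
Row 2 already has {a, b, c, e} and column 5 already has {a, b, e}, so row 2, column 5 must be d.

d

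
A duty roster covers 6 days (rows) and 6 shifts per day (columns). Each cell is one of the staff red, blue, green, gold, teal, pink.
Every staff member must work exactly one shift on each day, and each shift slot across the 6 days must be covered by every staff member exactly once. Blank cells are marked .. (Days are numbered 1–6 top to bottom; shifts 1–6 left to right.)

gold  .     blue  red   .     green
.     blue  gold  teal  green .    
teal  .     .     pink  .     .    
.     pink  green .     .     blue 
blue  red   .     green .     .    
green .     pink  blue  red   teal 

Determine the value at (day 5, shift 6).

pink

Day 1, shift 2: day 1 has {red, blue, green, gold} and shift 2 has {red, blue, pink}, leaving only teal.
Day 1, shift 5: day 1 has {red, blue, green, gold, teal} and shift 5 has {red, green}, leaving only pink.
Day 3, shift 3: day 3 has {teal, pink} and shift 3 has {blue, green, gold, pink}, leaving only red.
Day 3, shift 6: day 3 has {red, teal, pink} and shift 6 has {blue, green, teal}, leaving only gold.
Day 5 already has {red, blue, green} and shift 6 already has {blue, green, gold, teal}, so day 5, shift 6 must be pink.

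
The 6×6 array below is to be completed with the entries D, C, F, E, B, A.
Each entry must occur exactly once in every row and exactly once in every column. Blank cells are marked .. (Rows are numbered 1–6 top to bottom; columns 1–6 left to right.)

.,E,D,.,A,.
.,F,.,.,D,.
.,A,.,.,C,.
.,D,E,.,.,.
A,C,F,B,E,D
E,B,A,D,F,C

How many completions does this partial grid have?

3

Row 1, column 1: eliminating its row and column leaves {C, F, B}.
Row 1, column 4: eliminating its row and column leaves {C, F}.
Row 1, column 6: eliminating its row and column leaves {F, B}.
Row 2, column 1: eliminating its row and column leaves {C, B}.
Row 2, column 3: eliminating its row and column leaves {C, B}.
Row 2, column 4: eliminating its row and column leaves {C, E, A}.
Row 2, column 6: eliminating its row and column leaves {E, B, A}.
Row 3, column 1: eliminating its row and column leaves {D, F, B}.
Row 3, column 3: eliminating its row and column leaves {B}.
Row 3, column 4: eliminating its row and column leaves {F, E}.
Row 3, column 6: eliminating its row and column leaves {F, E, B}.
Row 4, column 1: eliminating its row and column leaves {C, F, B}.
Row 4, column 4: eliminating its row and column leaves {C, F, A}.
Row 4, column 5: eliminating its row and column leaves {B}.
Row 4, column 6: eliminating its row and column leaves {F, B, A}.
Enumerating the assignments across these blanks that avoid any row or column repeat gives 3 completions.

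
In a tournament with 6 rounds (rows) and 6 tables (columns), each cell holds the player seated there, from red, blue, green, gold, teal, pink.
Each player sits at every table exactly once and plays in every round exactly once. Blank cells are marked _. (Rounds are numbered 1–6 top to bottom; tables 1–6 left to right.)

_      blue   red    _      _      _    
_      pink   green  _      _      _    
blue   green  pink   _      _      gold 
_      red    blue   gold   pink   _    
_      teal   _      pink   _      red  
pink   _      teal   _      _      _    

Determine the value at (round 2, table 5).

Round 5, table 3: round 5 has {red, teal, pink} and table 3 has {red, blue, green, teal, pink}, leaving only gold.
Round 5, table 1: round 5 has {red, gold, teal, pink} and table 1 has {blue, pink}, leaving only green.
Round 4, table 1: round 4 has {red, blue, gold, pink} and table 1 has {blue, green, pink}, leaving only teal.
Round 1, table 1: round 1 has {red, blue} and table 1 has {blue, green, teal, pink}, leaving only gold.
Round 2, table 1: round 2 has {green, pink} and table 1 has {blue, green, gold, teal, pink}, leaving only red.
Round 4, table 6: round 4 has {red, blue, gold, teal, pink} and table 6 has {red, gold}, leaving only green.
Round 5, table 5: round 5 has {red, green, gold, teal, pink} and table 5 has {pink}, leaving only blue.
Round 6, table 2: round 6 has {teal, pink} and table 2 has {red, blue, green, teal, pink}, leaving only gold.
Round 6, table 6: round 6 has {gold, teal, pink} and table 6 has {red, green, gold}, leaving only blue.
Round 2, table 6: round 2 has {red, green, pink} and table 6 has {red, blue, green, gold}, leaving only teal.
Round 2 already has {red, green, teal, pink} and table 5 already has {blue, pink}, so round 2, table 5 must be gold.

gold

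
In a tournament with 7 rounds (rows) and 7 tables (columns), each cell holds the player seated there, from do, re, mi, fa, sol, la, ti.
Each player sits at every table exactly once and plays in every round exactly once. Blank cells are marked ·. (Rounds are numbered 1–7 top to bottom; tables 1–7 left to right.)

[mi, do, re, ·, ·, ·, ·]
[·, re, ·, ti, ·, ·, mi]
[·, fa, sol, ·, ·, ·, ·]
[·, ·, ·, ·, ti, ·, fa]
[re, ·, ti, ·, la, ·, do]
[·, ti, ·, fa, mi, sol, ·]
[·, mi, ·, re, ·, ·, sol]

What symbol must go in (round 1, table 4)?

Round 5, table 2: round 5 has {do, re, la, ti} and table 2 has {do, re, mi, fa, ti}, leaving only sol.
Round 4, table 2: round 4 has {fa, ti} and table 2 has {do, re, mi, fa, sol, ti}, leaving only la.
Round 5, table 4: round 5 has {do, re, sol, la, ti} and table 4 has {re, fa, ti}, leaving only mi.
Round 5, table 6: round 5 has {do, re, mi, sol, la, ti} and table 6 has {sol}, leaving only fa.
Round 1, table 4 is narrowed to {sol, la}.
If it were la, then round 1, table 7 would be left with no valid symbol.
So round 1, table 4 must be sol.

sol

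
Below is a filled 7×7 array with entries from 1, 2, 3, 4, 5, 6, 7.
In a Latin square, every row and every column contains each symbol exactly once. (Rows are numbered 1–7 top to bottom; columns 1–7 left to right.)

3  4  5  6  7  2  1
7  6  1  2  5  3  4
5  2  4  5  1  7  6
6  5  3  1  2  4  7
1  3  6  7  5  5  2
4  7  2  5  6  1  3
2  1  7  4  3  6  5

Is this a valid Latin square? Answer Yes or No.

Row 5 contains 5 twice (at columns 5 and 6); row 3 is also not a permutation.

No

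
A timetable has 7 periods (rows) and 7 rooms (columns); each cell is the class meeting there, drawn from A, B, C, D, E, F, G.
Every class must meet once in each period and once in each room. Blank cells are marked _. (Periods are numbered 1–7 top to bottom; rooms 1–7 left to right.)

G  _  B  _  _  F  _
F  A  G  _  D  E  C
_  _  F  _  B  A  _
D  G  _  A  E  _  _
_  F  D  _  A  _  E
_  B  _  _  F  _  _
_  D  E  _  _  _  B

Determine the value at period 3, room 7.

D

Period 1, room 5: period 1 has {B, F, G} and room 5 has {A, B, D, E, F}, leaving only C.
Period 1, room 2: period 1 has {B, C, F, G} and room 2 has {A, B, D, F, G}, leaving only E.
Period 1, room 4: period 1 has {B, C, E, F, G} and room 4 has {A}, leaving only D.
Period 1, room 7: period 1 has {B, C, D, E, F, G} and room 7 has {B, C, E}, leaving only A.
Period 2, room 4: period 2 has {A, C, D, E, F, G} and room 4 has {A, D}, leaving only B.
Period 3, room 2: period 3 has {A, B, F} and room 2 has {A, B, D, E, F, G}, leaving only C.
Period 3, room 1: period 3 has {A, B, C, F} and room 1 has {D, F, G}, leaving only E.
Period 3, room 4: period 3 has {A, B, C, E, F} and room 4 has {A, B, D}, leaving only G.
Period 3 already has {A, B, C, E, F, G} and room 7 already has {A, B, C, E}, so period 3, room 7 must be D.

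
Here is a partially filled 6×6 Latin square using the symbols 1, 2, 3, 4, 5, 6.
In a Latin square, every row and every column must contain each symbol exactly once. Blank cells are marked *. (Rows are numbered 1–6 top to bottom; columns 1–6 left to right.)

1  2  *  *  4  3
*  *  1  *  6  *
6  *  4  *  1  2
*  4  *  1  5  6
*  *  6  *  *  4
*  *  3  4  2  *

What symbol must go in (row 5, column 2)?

1

Row 1, column 3: row 1 has {1, 2, 3, 4} and column 3 has {1, 3, 4, 6}, leaving only 5.
Row 1, column 4: row 1 has {1, 2, 3, 4, 5} and column 4 has {1, 4}, leaving only 6.
Row 2, column 6: row 2 has {1, 6} and column 6 has {2, 3, 4, 6}, leaving only 5.
Row 2, column 2: row 2 has {1, 5, 6} and column 2 has {2, 4}, leaving only 3.
Row 2, column 4: row 2 has {1, 3, 5, 6} and column 4 has {1, 4, 6}, leaving only 2.
Row 2, column 1: row 2 has {1, 2, 3, 5, 6} and column 1 has {1, 6}, leaving only 4.
Row 3, column 2: row 3 has {1, 2, 4, 6} and column 2 has {2, 3, 4}, leaving only 5.
Row 5 already has {4, 6} and column 2 already has {2, 3, 4, 5}, so row 5, column 2 must be 1.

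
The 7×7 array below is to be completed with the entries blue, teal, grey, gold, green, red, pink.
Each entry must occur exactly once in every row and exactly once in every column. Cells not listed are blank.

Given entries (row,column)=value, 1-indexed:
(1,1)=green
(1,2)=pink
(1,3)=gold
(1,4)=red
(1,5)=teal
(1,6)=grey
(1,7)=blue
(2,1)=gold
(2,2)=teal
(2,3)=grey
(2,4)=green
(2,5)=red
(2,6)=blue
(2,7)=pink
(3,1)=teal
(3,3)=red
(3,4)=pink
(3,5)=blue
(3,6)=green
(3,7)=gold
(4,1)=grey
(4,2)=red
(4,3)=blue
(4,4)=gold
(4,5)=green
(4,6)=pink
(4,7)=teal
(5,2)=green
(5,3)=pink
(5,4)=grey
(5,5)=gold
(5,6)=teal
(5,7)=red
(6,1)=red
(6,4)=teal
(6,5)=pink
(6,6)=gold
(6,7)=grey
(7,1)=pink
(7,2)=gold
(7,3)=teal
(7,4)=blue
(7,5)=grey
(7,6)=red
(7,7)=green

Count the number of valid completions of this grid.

1

Row 3, column 2: eliminating its row and column leaves {grey}.
Row 5, column 1: eliminating its row and column leaves {blue}.
Row 6, column 2: eliminating its row and column leaves {blue}.
Row 6, column 3: eliminating its row and column leaves {green}.
Only one assignment across all blanks avoids any row or column repeat, giving 1 completion.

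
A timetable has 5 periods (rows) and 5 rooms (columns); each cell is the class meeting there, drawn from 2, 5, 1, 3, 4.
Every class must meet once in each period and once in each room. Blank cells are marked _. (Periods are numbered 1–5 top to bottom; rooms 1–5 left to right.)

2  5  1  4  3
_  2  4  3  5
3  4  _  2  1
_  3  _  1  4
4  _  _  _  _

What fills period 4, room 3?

2

Period 2, room 1: period 2 has {2, 5, 3, 4} and room 1 has {2, 3, 4}, leaving only 1.
Period 3, room 3: period 3 has {2, 1, 3, 4} and room 3 has {1, 4}, leaving only 5.
Period 4 already has {1, 3, 4} and room 3 already has {5, 1, 4}, so period 4, room 3 must be 2.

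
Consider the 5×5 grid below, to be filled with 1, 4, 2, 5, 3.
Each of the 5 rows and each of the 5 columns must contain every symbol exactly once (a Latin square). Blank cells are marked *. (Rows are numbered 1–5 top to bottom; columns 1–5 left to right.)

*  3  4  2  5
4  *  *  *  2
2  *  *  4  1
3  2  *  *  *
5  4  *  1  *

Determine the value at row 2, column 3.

5

Row 1, column 1: row 1 has {4, 2, 5, 3} and column 1 has {4, 2, 5, 3}, leaving only 1.
Row 3, column 2: row 3 has {1, 4, 2} and column 2 has {4, 2, 3}, leaving only 5.
Row 2, column 2: row 2 has {4, 2} and column 2 has {4, 2, 5, 3}, leaving only 1.
Row 3, column 3: row 3 has {1, 4, 2, 5} and column 3 has {4}, leaving only 3.
Row 2 already has {1, 4, 2} and column 3 already has {4, 3}, so row 2, column 3 must be 5.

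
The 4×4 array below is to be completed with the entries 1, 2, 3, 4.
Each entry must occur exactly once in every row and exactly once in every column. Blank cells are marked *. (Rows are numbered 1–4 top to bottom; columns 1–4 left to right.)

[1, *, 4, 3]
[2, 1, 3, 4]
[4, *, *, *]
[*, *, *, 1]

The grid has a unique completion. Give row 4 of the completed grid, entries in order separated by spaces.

3 4 2 1

Row 4, column 1: row 4 has {1} and column 1 has {1, 2, 4}, leaving only 3.
Row 4, column 3: row 4 has {1, 3} and column 3 has {3, 4}, leaving only 2.
Row 4, column 2: row 4 has {1, 2, 3} and column 2 has {1}, leaving only 4.
So row 4 reads: 3 4 2 1.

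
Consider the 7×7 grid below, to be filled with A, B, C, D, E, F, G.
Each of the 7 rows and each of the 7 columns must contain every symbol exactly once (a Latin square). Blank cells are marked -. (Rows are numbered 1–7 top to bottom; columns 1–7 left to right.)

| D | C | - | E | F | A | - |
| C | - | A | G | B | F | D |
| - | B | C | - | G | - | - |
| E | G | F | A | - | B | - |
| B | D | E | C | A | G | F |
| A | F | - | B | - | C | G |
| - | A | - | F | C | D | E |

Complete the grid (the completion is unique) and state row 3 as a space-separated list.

F B C D G E A

Row 3, column 1: row 3 has {B, C, G} and column 1 has {A, B, C, D, E}, leaving only F.
Row 3, column 4: row 3 has {B, C, F, G} and column 4 has {A, B, C, E, F, G}, leaving only D.
Row 3, column 6: row 3 has {B, C, D, F, G} and column 6 has {A, B, C, D, F, G}, leaving only E.
Row 3, column 7: row 3 has {B, C, D, E, F, G} and column 7 has {D, E, F, G}, leaving only A.
So row 3 reads: F B C D G E A.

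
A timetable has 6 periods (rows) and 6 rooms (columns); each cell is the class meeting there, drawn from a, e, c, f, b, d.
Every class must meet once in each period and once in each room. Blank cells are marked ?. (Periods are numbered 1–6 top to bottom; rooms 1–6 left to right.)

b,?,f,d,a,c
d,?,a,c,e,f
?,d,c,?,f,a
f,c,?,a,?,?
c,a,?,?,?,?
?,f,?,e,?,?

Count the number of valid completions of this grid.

4

Period 1, room 2: eliminating its period and room leaves {e}.
Period 2, room 2: eliminating its period and room leaves {b}.
Period 3, room 1: eliminating its period and room leaves {e}.
Period 3, room 4: eliminating its period and room leaves {b}.
Period 4, room 3: eliminating its period and room leaves {e, b, d}.
Period 4, room 5: eliminating its period and room leaves {b, d}.
Period 4, room 6: eliminating its period and room leaves {e, b, d}.
Period 5, room 3: eliminating its period and room leaves {e, b, d}.
Period 5, room 4: eliminating its period and room leaves {f, b}.
Period 5, room 5: eliminating its period and room leaves {b, d}.
Period 5, room 6: eliminating its period and room leaves {e, b, d}.
Period 6, room 1: eliminating its period and room leaves {a}.
Period 6, room 3: eliminating its period and room leaves {b, d}.
Period 6, room 5: eliminating its period and room leaves {c, b, d}.
Period 6, room 6: eliminating its period and room leaves {b, d}.
Enumerating the assignments across these blanks that avoid any period or room repeat gives 4 completions.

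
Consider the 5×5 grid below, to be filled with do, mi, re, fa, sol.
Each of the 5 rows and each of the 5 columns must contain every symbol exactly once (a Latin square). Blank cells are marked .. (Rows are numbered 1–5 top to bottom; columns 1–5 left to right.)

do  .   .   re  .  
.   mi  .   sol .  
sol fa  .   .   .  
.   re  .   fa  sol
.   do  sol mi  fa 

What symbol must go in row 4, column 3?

Row 1, column 2: row 1 has {do, re} and column 2 has {do, mi, re, fa}, leaving only sol.
Row 1, column 5: row 1 has {do, re, sol} and column 5 has {fa, sol}, leaving only mi.
Row 1, column 3: row 1 has {do, mi, re, sol} and column 3 has {sol}, leaving only fa.
Row 3, column 4: row 3 has {fa, sol} and column 4 has {mi, re, fa, sol}, leaving only do.
Row 3, column 5: row 3 has {do, fa, sol} and column 5 has {mi, fa, sol}, leaving only re.
Row 2, column 5: row 2 has {mi, sol} and column 5 has {mi, re, fa, sol}, leaving only do.
Row 2, column 3: row 2 has {do, mi, sol} and column 3 has {fa, sol}, leaving only re.
Row 2, column 1: row 2 has {do, mi, re, sol} and column 1 has {do, sol}, leaving only fa.
Row 3, column 3: row 3 has {do, re, fa, sol} and column 3 has {re, fa, sol}, leaving only mi.
Row 4 already has {re, fa, sol} and column 3 already has {mi, re, fa, sol}, so row 4, column 3 must be do.

do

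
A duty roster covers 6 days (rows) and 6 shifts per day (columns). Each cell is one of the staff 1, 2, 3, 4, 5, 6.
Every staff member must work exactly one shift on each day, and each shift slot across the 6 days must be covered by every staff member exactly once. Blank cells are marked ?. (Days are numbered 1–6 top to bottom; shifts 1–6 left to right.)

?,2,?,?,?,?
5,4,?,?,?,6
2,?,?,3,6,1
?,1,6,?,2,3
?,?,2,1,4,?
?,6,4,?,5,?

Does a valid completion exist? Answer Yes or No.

Day 2, shift 4: day 2 has {4, 5, 6} and shift 4 has {1, 3}, so it must be 2.
Now day 6, shift 4: day 6 together with shift 4 already contain {1, 2, 3, 4, 5, 6} — every symbol — so nothing can go there. The grid has no valid completion.

No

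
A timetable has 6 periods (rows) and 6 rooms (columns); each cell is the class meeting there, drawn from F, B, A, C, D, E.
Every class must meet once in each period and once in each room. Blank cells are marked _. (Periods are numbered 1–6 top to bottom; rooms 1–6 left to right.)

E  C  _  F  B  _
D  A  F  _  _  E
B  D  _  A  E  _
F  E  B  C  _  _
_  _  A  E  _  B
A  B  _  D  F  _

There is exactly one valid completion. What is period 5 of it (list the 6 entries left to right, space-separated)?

C F A E D B

Period 5, room 1: period 5 has {B, A, E} and room 1 has {F, B, A, D, E}, leaving only C.
Period 5, room 2: period 5 has {B, A, C, E} and room 2 has {B, A, C, D, E}, leaving only F.
Period 5, room 5: period 5 has {F, B, A, C, E} and room 5 has {F, B, E}, leaving only D.
So period 5 reads: C F A E D B.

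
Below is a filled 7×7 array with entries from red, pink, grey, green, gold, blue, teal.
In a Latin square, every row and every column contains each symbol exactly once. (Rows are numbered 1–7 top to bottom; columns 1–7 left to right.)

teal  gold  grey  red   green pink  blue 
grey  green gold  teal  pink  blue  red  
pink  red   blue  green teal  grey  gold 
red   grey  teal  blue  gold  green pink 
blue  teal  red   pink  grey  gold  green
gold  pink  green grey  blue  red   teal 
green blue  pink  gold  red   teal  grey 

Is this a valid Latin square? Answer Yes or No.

Each row is a permutation of the 7 symbols, and so is each column.

Yes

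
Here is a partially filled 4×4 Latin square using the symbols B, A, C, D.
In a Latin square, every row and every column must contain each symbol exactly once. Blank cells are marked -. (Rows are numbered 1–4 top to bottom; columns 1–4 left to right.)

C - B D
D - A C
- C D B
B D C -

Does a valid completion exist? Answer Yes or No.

Yes

No row or column among the givens repeats a symbol, and propagating forced cells runs into no contradiction.
One valid completion exists (for instance, C A B D / D B A C / A C D B / B D C A).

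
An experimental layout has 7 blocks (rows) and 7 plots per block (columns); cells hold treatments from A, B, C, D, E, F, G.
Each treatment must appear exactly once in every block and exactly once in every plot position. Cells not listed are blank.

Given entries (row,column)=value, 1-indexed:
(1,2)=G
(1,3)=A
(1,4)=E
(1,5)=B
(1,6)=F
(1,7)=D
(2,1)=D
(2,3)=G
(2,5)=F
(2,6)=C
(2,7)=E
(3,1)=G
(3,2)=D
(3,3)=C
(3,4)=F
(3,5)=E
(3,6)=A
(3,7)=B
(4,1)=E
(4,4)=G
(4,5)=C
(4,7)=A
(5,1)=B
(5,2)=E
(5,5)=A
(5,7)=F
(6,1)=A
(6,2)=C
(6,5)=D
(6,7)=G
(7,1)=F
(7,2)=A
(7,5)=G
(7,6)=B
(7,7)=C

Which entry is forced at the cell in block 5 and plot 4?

Block 1, plot 1: block 1 has {A, B, D, E, F, G} and plot 1 has {A, B, D, E, F, G}, leaving only C.
Block 2, plot 2: block 2 has {C, D, E, F, G} and plot 2 has {A, C, D, E, G}, leaving only B.
Block 2, plot 4: block 2 has {B, C, D, E, F, G} and plot 4 has {E, F, G}, leaving only A.
Block 4, plot 2: block 4 has {A, C, E, G} and plot 2 has {A, B, C, D, E, G}, leaving only F.
Block 4, plot 6: block 4 has {A, C, E, F, G} and plot 6 has {A, B, C, F}, leaving only D.
Block 4, plot 3: block 4 has {A, C, D, E, F, G} and plot 3 has {A, C, G}, leaving only B.
Block 5, plot 3: block 5 has {A, B, E, F} and plot 3 has {A, B, C, G}, leaving only D.
Block 5 already has {A, B, D, E, F} and plot 4 already has {A, E, F, G}, so block 5, plot 4 must be C.

C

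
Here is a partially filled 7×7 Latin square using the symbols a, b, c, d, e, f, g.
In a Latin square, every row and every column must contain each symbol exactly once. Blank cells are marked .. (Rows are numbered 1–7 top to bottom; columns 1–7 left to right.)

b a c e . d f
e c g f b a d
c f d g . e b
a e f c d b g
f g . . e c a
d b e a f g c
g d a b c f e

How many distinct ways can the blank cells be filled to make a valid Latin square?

1

Row 1, column 5: eliminating its row and column leaves {g}.
Row 3, column 5: eliminating its row and column leaves {a}.
Row 5, column 3: eliminating its row and column leaves {b}.
Row 5, column 4: eliminating its row and column leaves {d}.
Only one assignment across all blanks avoids any row or column repeat, giving 1 completion.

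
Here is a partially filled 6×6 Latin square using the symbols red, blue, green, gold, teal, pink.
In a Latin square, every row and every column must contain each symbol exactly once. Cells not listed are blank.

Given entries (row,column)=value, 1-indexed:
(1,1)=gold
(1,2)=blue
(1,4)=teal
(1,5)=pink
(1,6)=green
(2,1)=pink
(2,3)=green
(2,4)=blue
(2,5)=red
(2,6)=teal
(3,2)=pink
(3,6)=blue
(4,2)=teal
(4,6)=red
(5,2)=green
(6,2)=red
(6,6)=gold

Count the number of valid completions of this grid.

14

Row 1, column 3: eliminating its row and column leaves {red}.
Row 2, column 2: eliminating its row and column leaves {gold}.
Row 3, column 1: eliminating its row and column leaves {red, green, teal}.
Row 3, column 3: eliminating its row and column leaves {red, gold, teal}.
Row 3, column 4: eliminating its row and column leaves {red, green, gold}.
Row 3, column 5: eliminating its row and column leaves {green, gold, teal}.
Row 4, column 1: eliminating its row and column leaves {blue, green}.
Row 4, column 3: eliminating its row and column leaves {blue, gold, pink}.
Row 4, column 4: eliminating its row and column leaves {green, gold, pink}.
Row 4, column 5: eliminating its row and column leaves {blue, green, gold}.
Row 5, column 1: eliminating its row and column leaves {red, blue, teal}.
Row 5, column 3: eliminating its row and column leaves {red, blue, gold, teal, pink}.
Row 5, column 4: eliminating its row and column leaves {red, gold, pink}.
Row 5, column 5: eliminating its row and column leaves {blue, gold, teal}.
Row 5, column 6: eliminating its row and column leaves {pink}.
Row 6, column 1: eliminating its row and column leaves {blue, green, teal}.
Row 6, column 3: eliminating its row and column leaves {blue, teal, pink}.
Row 6, column 4: eliminating its row and column leaves {green, pink}.
Row 6, column 5: eliminating its row and column leaves {blue, green, teal}.
Enumerating the assignments across these blanks that avoid any row or column repeat gives 14 completions.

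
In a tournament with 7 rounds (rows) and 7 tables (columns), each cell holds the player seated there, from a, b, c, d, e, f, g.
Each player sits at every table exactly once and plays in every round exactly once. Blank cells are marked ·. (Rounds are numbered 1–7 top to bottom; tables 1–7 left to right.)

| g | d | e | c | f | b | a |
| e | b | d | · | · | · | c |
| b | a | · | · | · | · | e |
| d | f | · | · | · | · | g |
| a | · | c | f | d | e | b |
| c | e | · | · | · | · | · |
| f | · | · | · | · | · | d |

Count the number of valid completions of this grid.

Round 2, table 4: eliminating its round and table leaves {a, g}.
Round 2, table 5: eliminating its round and table leaves {a, g}.
Round 2, table 6: eliminating its round and table leaves {a, f, g}.
Round 3, table 3: eliminating its round and table leaves {f, g}.
Round 3, table 4: eliminating its round and table leaves {d, g}.
Round 3, table 5: eliminating its round and table leaves {c, g}.
Round 3, table 6: eliminating its round and table leaves {c, d, f, g}.
Round 4, table 3: eliminating its round and table leaves {a, b}.
Round 4, table 4: eliminating its round and table leaves {a, b, e}.
Round 4, table 5: eliminating its round and table leaves {a, b, c, e}.
Round 4, table 6: eliminating its round and table leaves {a, c}.
Round 5, table 2: eliminating its round and table leaves {g}.
Round 6, table 3: eliminating its round and table leaves {a, b, f, g}.
Round 6, table 4: eliminating its round and table leaves {a, b, d, g}.
Round 6, table 5: eliminating its round and table leaves {a, b, g}.
Round 6, table 6: eliminating its round and table leaves {a, d, f, g}.
Round 6, table 7: eliminating its round and table leaves {f}.
Round 7, table 2: eliminating its round and table leaves {c, g}.
Round 7, table 3: eliminating its round and table leaves {a, b, g}.
Round 7, table 4: eliminating its round and table leaves {a, b, e, g}.
Round 7, table 5: eliminating its round and table leaves {a, b, c, e, g}.
Round 7, table 6: eliminating its round and table leaves {a, c, g}.
Enumerating the assignments across these blanks that avoid any round or table repeat gives 14 completions.

14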